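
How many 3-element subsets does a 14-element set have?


C(n,k) = n! / (k!(n-k)!)
C(14,3) = 14! / (3!11!)
= 364

C(14,3) = 364


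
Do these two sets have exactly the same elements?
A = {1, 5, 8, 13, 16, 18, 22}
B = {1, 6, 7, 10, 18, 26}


Two sets are equal iff they have exactly the same elements.
A = {1, 5, 8, 13, 16, 18, 22}
B = {1, 6, 7, 10, 18, 26}
Differences: {5, 6, 7, 8, 10, 13, 16, 22, 26}
A ≠ B

No, A ≠ B


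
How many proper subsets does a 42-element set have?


Total subsets = 2^n = 2^42 = 4398046511104
Proper subsets exclude the set itself: 2^n - 1
= 4398046511104 - 1
= 4398046511103

Number of proper subsets = 4398046511103


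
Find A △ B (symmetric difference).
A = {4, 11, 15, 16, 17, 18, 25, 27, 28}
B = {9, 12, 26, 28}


A △ B = (A \ B) ∪ (B \ A) = elements in exactly one of A or B
A \ B = {4, 11, 15, 16, 17, 18, 25, 27}
B \ A = {9, 12, 26}
A △ B = {4, 9, 11, 12, 15, 16, 17, 18, 25, 26, 27}

A △ B = {4, 9, 11, 12, 15, 16, 17, 18, 25, 26, 27}


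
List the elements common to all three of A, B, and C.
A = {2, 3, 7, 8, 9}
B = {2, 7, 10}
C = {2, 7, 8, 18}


A ∩ B = {2, 7}
(A ∩ B) ∩ C = {2, 7}

A ∩ B ∩ C = {2, 7}


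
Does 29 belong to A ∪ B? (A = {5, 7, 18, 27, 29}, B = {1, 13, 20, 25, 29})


A = {5, 7, 18, 27, 29}, B = {1, 13, 20, 25, 29}
A ∪ B = all elements in A or B
A ∪ B = {1, 5, 7, 13, 18, 20, 25, 27, 29}
Checking if 29 ∈ A ∪ B
29 is in A ∪ B → True

29 ∈ A ∪ B


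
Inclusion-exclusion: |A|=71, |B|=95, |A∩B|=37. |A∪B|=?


|A ∪ B| = |A| + |B| - |A ∩ B|
= 71 + 95 - 37
= 129

|A ∪ B| = 129


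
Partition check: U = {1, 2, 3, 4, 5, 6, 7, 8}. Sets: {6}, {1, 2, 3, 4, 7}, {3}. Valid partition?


A partition requires: (1) non-empty parts, (2) pairwise disjoint, (3) union = U
Parts: {6}, {1, 2, 3, 4, 7}, {3}
Union of parts: {1, 2, 3, 4, 6, 7}
U = {1, 2, 3, 4, 5, 6, 7, 8}
All non-empty? True
Pairwise disjoint? False
Covers U? False

No, not a valid partition


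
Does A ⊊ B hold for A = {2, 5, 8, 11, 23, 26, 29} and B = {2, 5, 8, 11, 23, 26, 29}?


A ⊂ B requires: A ⊆ B AND A ≠ B.
A ⊆ B? Yes
A = B? Yes
A = B, so A is not a PROPER subset.

No, A is not a proper subset of B


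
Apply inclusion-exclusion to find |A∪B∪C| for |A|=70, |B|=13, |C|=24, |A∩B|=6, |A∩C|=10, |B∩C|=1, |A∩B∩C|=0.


|A∪B∪C| = |A|+|B|+|C| - |A∩B|-|A∩C|-|B∩C| + |A∩B∩C|
= 70+13+24 - 6-10-1 + 0
= 107 - 17 + 0
= 90

|A ∪ B ∪ C| = 90


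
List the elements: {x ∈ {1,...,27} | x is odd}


Checking each candidate:
Condition: odd numbers in {1,...,27}
Result = {1, 3, 5, 7, 9, 11, 13, 15, 17, 19, 21, 23, 25, 27}

{1, 3, 5, 7, 9, 11, 13, 15, 17, 19, 21, 23, 25, 27}


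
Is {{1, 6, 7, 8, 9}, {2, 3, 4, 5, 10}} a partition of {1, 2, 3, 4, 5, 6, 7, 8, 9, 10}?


A partition requires: (1) non-empty parts, (2) pairwise disjoint, (3) union = U
Parts: {1, 6, 7, 8, 9}, {2, 3, 4, 5, 10}
Union of parts: {1, 2, 3, 4, 5, 6, 7, 8, 9, 10}
U = {1, 2, 3, 4, 5, 6, 7, 8, 9, 10}
All non-empty? True
Pairwise disjoint? True
Covers U? True

Yes, valid partition


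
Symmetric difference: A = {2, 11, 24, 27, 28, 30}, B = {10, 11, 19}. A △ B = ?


A △ B = (A \ B) ∪ (B \ A) = elements in exactly one of A or B
A \ B = {2, 24, 27, 28, 30}
B \ A = {10, 19}
A △ B = {2, 10, 19, 24, 27, 28, 30}

A △ B = {2, 10, 19, 24, 27, 28, 30}


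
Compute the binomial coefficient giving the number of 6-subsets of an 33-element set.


C(n,k) = n! / (k!(n-k)!)
C(33,6) = 33! / (6!27!)
= 1107568

C(33,6) = 1107568


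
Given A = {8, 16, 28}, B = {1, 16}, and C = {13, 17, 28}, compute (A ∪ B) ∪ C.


A ∪ B = {1, 8, 16, 28}
(A ∪ B) ∪ C = {1, 8, 13, 16, 17, 28}

A ∪ B ∪ C = {1, 8, 13, 16, 17, 28}


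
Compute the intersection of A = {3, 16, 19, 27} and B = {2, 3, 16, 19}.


A ∩ B = elements in both A and B
A = {3, 16, 19, 27}
B = {2, 3, 16, 19}
A ∩ B = {3, 16, 19}

A ∩ B = {3, 16, 19}


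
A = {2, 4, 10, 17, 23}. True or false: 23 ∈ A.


A = {2, 4, 10, 17, 23}
Checking if 23 is in A
23 is in A → True

23 ∈ A


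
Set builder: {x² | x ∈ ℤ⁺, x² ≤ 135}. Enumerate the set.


Checking each candidate:
Condition: positive perfect squares ≤ 135
Result = {1, 4, 9, 16, 25, 36, 49, 64, 81, 100, 121}

{1, 4, 9, 16, 25, 36, 49, 64, 81, 100, 121}


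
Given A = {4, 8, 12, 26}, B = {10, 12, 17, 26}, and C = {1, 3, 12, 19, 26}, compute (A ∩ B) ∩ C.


A ∩ B = {12, 26}
(A ∩ B) ∩ C = {12, 26}

A ∩ B ∩ C = {12, 26}


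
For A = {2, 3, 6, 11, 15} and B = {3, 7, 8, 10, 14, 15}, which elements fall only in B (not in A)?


A = {2, 3, 6, 11, 15}
B = {3, 7, 8, 10, 14, 15}
Region: only in B (not in A)
Elements: {7, 8, 10, 14}

Elements only in B (not in A): {7, 8, 10, 14}


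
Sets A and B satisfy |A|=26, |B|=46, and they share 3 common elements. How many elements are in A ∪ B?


|A ∪ B| = |A| + |B| - |A ∩ B|
= 26 + 46 - 3
= 69

|A ∪ B| = 69


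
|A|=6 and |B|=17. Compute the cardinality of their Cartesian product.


|A × B| = |A| × |B|
= 6 × 17
= 102

|A × B| = 102


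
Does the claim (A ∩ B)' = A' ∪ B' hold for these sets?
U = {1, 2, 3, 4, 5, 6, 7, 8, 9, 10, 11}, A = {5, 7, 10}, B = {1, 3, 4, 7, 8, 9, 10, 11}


LHS: A ∩ B = {7, 10}
(A ∩ B)' = U \ (A ∩ B) = {1, 2, 3, 4, 5, 6, 8, 9, 11}
A' = {1, 2, 3, 4, 6, 8, 9, 11}, B' = {2, 5, 6}
Claimed RHS: A' ∪ B' = {1, 2, 3, 4, 5, 6, 8, 9, 11}
Identity is VALID: LHS = RHS = {1, 2, 3, 4, 5, 6, 8, 9, 11} ✓

Identity is valid. (A ∩ B)' = A' ∪ B' = {1, 2, 3, 4, 5, 6, 8, 9, 11}


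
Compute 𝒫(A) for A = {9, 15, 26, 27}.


|A| = 4, so |P(A)| = 2^4 = 16
Enumerate subsets by cardinality (0 to 4):
∅, {9}, {15}, {26}, {27}, {9, 15}, {9, 26}, {9, 27}, {15, 26}, {15, 27}, {26, 27}, {9, 15, 26}, {9, 15, 27}, {9, 26, 27}, {15, 26, 27}, {9, 15, 26, 27}

P(A) has 16 subsets: ∅, {9}, {15}, {26}, {27}, {9, 15}, {9, 26}, {9, 27}, {15, 26}, {15, 27}, {26, 27}, {9, 15, 26}, {9, 15, 27}, {9, 26, 27}, {15, 26, 27}, {9, 15, 26, 27}


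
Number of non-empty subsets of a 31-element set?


Total subsets = 2^n = 2^31 = 2147483648
Non-empty subsets exclude the empty set: 2^n - 1
= 2147483648 - 1
= 2147483647

Number of non-empty subsets = 2147483647


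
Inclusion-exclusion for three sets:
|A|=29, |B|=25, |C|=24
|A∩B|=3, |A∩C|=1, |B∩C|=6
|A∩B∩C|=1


|A∪B∪C| = |A|+|B|+|C| - |A∩B|-|A∩C|-|B∩C| + |A∩B∩C|
= 29+25+24 - 3-1-6 + 1
= 78 - 10 + 1
= 69

|A ∪ B ∪ C| = 69


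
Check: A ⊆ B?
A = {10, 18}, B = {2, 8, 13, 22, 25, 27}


A ⊆ B means every element of A is in B.
Elements in A not in B: {10, 18}
So A ⊄ B.

No, A ⊄ B


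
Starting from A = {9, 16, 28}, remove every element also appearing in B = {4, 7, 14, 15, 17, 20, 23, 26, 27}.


A \ B = elements in A but not in B
A = {9, 16, 28}
B = {4, 7, 14, 15, 17, 20, 23, 26, 27}
Remove from A any elements in B
A \ B = {9, 16, 28}

A \ B = {9, 16, 28}


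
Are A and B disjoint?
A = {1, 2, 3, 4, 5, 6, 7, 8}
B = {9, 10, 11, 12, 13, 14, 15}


Disjoint means A ∩ B = ∅.
A ∩ B = ∅
A ∩ B = ∅, so A and B are disjoint.

Yes, A and B are disjoint


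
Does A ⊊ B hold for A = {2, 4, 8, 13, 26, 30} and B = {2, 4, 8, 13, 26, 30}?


A ⊂ B requires: A ⊆ B AND A ≠ B.
A ⊆ B? Yes
A = B? Yes
A = B, so A is not a PROPER subset.

No, A is not a proper subset of B


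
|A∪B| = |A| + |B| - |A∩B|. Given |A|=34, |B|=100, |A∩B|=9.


|A ∪ B| = |A| + |B| - |A ∩ B|
= 34 + 100 - 9
= 125

|A ∪ B| = 125


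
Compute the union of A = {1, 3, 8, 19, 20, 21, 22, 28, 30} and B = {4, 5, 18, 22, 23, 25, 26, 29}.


A ∪ B = all elements in A or B (or both)
A = {1, 3, 8, 19, 20, 21, 22, 28, 30}
B = {4, 5, 18, 22, 23, 25, 26, 29}
A ∪ B = {1, 3, 4, 5, 8, 18, 19, 20, 21, 22, 23, 25, 26, 28, 29, 30}

A ∪ B = {1, 3, 4, 5, 8, 18, 19, 20, 21, 22, 23, 25, 26, 28, 29, 30}


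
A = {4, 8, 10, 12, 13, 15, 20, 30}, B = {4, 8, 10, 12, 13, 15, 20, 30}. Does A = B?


Two sets are equal iff they have exactly the same elements.
A = {4, 8, 10, 12, 13, 15, 20, 30}
B = {4, 8, 10, 12, 13, 15, 20, 30}
Same elements → A = B

Yes, A = B


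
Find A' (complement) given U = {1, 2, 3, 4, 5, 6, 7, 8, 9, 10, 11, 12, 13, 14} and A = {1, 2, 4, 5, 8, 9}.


Aᶜ = U \ A = elements in U but not in A
U = {1, 2, 3, 4, 5, 6, 7, 8, 9, 10, 11, 12, 13, 14}
A = {1, 2, 4, 5, 8, 9}
Aᶜ = {3, 6, 7, 10, 11, 12, 13, 14}

Aᶜ = {3, 6, 7, 10, 11, 12, 13, 14}


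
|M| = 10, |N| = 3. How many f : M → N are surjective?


n = |M| = 10, k = |N| = 3. Surjections via inclusion-exclusion:
S(n,k) = Σ(-1)^i × C(k,i) × (k-i)^n, i=0 to k
i=0: (-1)^0×C(3,0)×3^10 = 59049
i=1: (-1)^1×C(3,1)×2^10 = -3072
i=2: (-1)^2×C(3,2)×1^10 = 3
i=3: (-1)^3×C(3,3)×0^10 = 0
Total = 55980

Number of surjections = 55980


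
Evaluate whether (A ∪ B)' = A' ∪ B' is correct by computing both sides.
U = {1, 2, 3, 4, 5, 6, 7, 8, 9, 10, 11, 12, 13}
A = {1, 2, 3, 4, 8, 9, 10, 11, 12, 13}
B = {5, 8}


LHS: A ∪ B = {1, 2, 3, 4, 5, 8, 9, 10, 11, 12, 13}
(A ∪ B)' = U \ (A ∪ B) = {6, 7}
A' = {5, 6, 7}, B' = {1, 2, 3, 4, 6, 7, 9, 10, 11, 12, 13}
Claimed RHS: A' ∪ B' = {1, 2, 3, 4, 5, 6, 7, 9, 10, 11, 12, 13}
Identity is INVALID: LHS = {6, 7} but the RHS claimed here equals {1, 2, 3, 4, 5, 6, 7, 9, 10, 11, 12, 13}. The correct form is (A ∪ B)' = A' ∩ B'.

Identity is invalid: (A ∪ B)' = {6, 7} but A' ∪ B' = {1, 2, 3, 4, 5, 6, 7, 9, 10, 11, 12, 13}. The correct De Morgan law is (A ∪ B)' = A' ∩ B'.


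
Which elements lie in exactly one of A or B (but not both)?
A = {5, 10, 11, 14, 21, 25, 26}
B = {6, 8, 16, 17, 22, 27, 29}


A △ B = (A \ B) ∪ (B \ A) = elements in exactly one of A or B
A \ B = {5, 10, 11, 14, 21, 25, 26}
B \ A = {6, 8, 16, 17, 22, 27, 29}
A △ B = {5, 6, 8, 10, 11, 14, 16, 17, 21, 22, 25, 26, 27, 29}

A △ B = {5, 6, 8, 10, 11, 14, 16, 17, 21, 22, 25, 26, 27, 29}


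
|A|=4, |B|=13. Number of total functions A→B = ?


Each of |A| = 4 inputs maps to any of |B| = 13 outputs.
# functions = |B|^|A| = 13^4
= 28561

Number of functions = 28561


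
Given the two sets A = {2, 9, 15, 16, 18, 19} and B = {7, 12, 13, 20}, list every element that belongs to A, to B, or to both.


A ∪ B = all elements in A or B (or both)
A = {2, 9, 15, 16, 18, 19}
B = {7, 12, 13, 20}
A ∪ B = {2, 7, 9, 12, 13, 15, 16, 18, 19, 20}

A ∪ B = {2, 7, 9, 12, 13, 15, 16, 18, 19, 20}


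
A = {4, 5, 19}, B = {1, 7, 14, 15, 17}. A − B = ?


A \ B = elements in A but not in B
A = {4, 5, 19}
B = {1, 7, 14, 15, 17}
Remove from A any elements in B
A \ B = {4, 5, 19}

A \ B = {4, 5, 19}


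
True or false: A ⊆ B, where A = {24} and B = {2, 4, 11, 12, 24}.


A ⊆ B means every element of A is in B.
All elements of A are in B.
So A ⊆ B.

Yes, A ⊆ B


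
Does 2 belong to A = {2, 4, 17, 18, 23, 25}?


A = {2, 4, 17, 18, 23, 25}
Checking if 2 is in A
2 is in A → True

2 ∈ A


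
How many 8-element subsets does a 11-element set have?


C(n,k) = n! / (k!(n-k)!)
C(11,8) = 11! / (8!3!)
= 165

C(11,8) = 165


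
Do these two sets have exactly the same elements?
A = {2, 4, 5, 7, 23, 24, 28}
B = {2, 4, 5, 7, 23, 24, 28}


Two sets are equal iff they have exactly the same elements.
A = {2, 4, 5, 7, 23, 24, 28}
B = {2, 4, 5, 7, 23, 24, 28}
Same elements → A = B

Yes, A = B


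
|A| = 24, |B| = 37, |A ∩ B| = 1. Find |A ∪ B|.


|A ∪ B| = |A| + |B| - |A ∩ B|
= 24 + 37 - 1
= 60

|A ∪ B| = 60


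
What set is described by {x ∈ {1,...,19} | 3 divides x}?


Checking each candidate:
Condition: multiples of 3 in {1,...,19}
Result = {3, 6, 9, 12, 15, 18}

{3, 6, 9, 12, 15, 18}


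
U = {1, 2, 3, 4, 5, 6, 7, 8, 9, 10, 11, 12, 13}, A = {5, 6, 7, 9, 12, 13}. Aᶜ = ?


Aᶜ = U \ A = elements in U but not in A
U = {1, 2, 3, 4, 5, 6, 7, 8, 9, 10, 11, 12, 13}
A = {5, 6, 7, 9, 12, 13}
Aᶜ = {1, 2, 3, 4, 8, 10, 11}

Aᶜ = {1, 2, 3, 4, 8, 10, 11}


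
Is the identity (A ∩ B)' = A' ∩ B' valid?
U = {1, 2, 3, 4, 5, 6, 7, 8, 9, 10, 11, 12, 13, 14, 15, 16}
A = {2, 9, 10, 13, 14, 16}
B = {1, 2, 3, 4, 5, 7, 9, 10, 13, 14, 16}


LHS: A ∩ B = {2, 9, 10, 13, 14, 16}
(A ∩ B)' = U \ (A ∩ B) = {1, 3, 4, 5, 6, 7, 8, 11, 12, 15}
A' = {1, 3, 4, 5, 6, 7, 8, 11, 12, 15}, B' = {6, 8, 11, 12, 15}
Claimed RHS: A' ∩ B' = {6, 8, 11, 12, 15}
Identity is INVALID: LHS = {1, 3, 4, 5, 6, 7, 8, 11, 12, 15} but the RHS claimed here equals {6, 8, 11, 12, 15}. The correct form is (A ∩ B)' = A' ∪ B'.

Identity is invalid: (A ∩ B)' = {1, 3, 4, 5, 6, 7, 8, 11, 12, 15} but A' ∩ B' = {6, 8, 11, 12, 15}. The correct De Morgan law is (A ∩ B)' = A' ∪ B'.


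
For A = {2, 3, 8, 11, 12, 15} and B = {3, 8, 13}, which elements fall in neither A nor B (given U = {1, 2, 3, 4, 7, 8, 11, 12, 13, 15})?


A = {2, 3, 8, 11, 12, 15}
B = {3, 8, 13}
Region: in neither A nor B (given U = {1, 2, 3, 4, 7, 8, 11, 12, 13, 15})
Elements: {1, 4, 7}

Elements in neither A nor B (given U = {1, 2, 3, 4, 7, 8, 11, 12, 13, 15}): {1, 4, 7}


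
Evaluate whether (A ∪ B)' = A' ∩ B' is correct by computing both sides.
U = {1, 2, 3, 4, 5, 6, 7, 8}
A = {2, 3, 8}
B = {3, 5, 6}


LHS: A ∪ B = {2, 3, 5, 6, 8}
(A ∪ B)' = U \ (A ∪ B) = {1, 4, 7}
A' = {1, 4, 5, 6, 7}, B' = {1, 2, 4, 7, 8}
Claimed RHS: A' ∩ B' = {1, 4, 7}
Identity is VALID: LHS = RHS = {1, 4, 7} ✓

Identity is valid. (A ∪ B)' = A' ∩ B' = {1, 4, 7}


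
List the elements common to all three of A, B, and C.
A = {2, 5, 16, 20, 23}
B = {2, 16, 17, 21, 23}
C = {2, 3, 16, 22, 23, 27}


A ∩ B = {2, 16, 23}
(A ∩ B) ∩ C = {2, 16, 23}

A ∩ B ∩ C = {2, 16, 23}


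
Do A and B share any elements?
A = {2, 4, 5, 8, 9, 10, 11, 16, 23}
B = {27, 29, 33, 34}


Disjoint means A ∩ B = ∅.
A ∩ B = ∅
A ∩ B = ∅, so A and B are disjoint.

No — A and B share no elements (A ∩ B = ∅), so they are disjoint


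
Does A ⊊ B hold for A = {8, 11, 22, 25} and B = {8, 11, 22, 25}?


A ⊂ B requires: A ⊆ B AND A ≠ B.
A ⊆ B? Yes
A = B? Yes
A = B, so A is not a PROPER subset.

No, A is not a proper subset of B


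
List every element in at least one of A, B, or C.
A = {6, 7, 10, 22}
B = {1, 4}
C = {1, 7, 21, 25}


A ∪ B = {1, 4, 6, 7, 10, 22}
(A ∪ B) ∪ C = {1, 4, 6, 7, 10, 21, 22, 25}

A ∪ B ∪ C = {1, 4, 6, 7, 10, 21, 22, 25}


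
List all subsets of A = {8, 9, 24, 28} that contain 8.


A subset of A contains 8 iff the remaining 3 elements form any subset of A \ {8}.
Count: 2^(n-1) = 2^3 = 8
Subsets containing 8: {8}, {8, 9}, {8, 24}, {8, 28}, {8, 9, 24}, {8, 9, 28}, {8, 24, 28}, {8, 9, 24, 28}

Subsets containing 8 (8 total): {8}, {8, 9}, {8, 24}, {8, 28}, {8, 9, 24}, {8, 9, 28}, {8, 24, 28}, {8, 9, 24, 28}


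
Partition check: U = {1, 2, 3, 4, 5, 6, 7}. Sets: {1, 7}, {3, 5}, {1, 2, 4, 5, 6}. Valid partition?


A partition requires: (1) non-empty parts, (2) pairwise disjoint, (3) union = U
Parts: {1, 7}, {3, 5}, {1, 2, 4, 5, 6}
Union of parts: {1, 2, 3, 4, 5, 6, 7}
U = {1, 2, 3, 4, 5, 6, 7}
All non-empty? True
Pairwise disjoint? False
Covers U? True

No, not a valid partition


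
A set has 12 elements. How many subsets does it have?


Number of subsets = 2^n
= 2^12
= 4096

|P(A)| = 4096


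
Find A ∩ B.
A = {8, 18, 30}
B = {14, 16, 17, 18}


A ∩ B = elements in both A and B
A = {8, 18, 30}
B = {14, 16, 17, 18}
A ∩ B = {18}

A ∩ B = {18}


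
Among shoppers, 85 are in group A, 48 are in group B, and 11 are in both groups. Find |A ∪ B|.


|A ∪ B| = |A| + |B| - |A ∩ B|
= 85 + 48 - 11
= 122

|A ∪ B| = 122


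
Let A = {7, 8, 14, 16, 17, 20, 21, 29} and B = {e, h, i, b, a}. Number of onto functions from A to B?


n = |A| = 8, k = |B| = 5. Surjections via inclusion-exclusion:
S(n,k) = Σ(-1)^i × C(k,i) × (k-i)^n, i=0 to k
i=0: (-1)^0×C(5,0)×5^8 = 390625
i=1: (-1)^1×C(5,1)×4^8 = -327680
i=2: (-1)^2×C(5,2)×3^8 = 65610
i=3: (-1)^3×C(5,3)×2^8 = -2560
i=4: (-1)^4×C(5,4)×1^8 = 5
i=5: (-1)^5×C(5,5)×0^8 = 0
Total = 126000

Number of surjections = 126000


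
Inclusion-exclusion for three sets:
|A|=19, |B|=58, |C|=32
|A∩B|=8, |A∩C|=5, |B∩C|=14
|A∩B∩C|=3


|A∪B∪C| = |A|+|B|+|C| - |A∩B|-|A∩C|-|B∩C| + |A∩B∩C|
= 19+58+32 - 8-5-14 + 3
= 109 - 27 + 3
= 85

|A ∪ B ∪ C| = 85


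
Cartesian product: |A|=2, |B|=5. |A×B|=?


|A × B| = |A| × |B|
= 2 × 5
= 10

|A × B| = 10


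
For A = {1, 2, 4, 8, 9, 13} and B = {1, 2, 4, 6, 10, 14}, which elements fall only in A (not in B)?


A = {1, 2, 4, 8, 9, 13}
B = {1, 2, 4, 6, 10, 14}
Region: only in A (not in B)
Elements: {8, 9, 13}

Elements only in A (not in B): {8, 9, 13}


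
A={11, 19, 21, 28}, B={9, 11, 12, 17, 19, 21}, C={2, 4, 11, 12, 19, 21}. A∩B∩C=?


A ∩ B = {11, 19, 21}
(A ∩ B) ∩ C = {11, 19, 21}

A ∩ B ∩ C = {11, 19, 21}


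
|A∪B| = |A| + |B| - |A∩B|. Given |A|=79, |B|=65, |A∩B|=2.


|A ∪ B| = |A| + |B| - |A ∩ B|
= 79 + 65 - 2
= 142

|A ∪ B| = 142


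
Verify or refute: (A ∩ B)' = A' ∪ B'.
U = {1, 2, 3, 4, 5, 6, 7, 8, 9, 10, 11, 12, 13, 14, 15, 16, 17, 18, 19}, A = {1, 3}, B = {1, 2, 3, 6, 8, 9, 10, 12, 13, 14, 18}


LHS: A ∩ B = {1, 3}
(A ∩ B)' = U \ (A ∩ B) = {2, 4, 5, 6, 7, 8, 9, 10, 11, 12, 13, 14, 15, 16, 17, 18, 19}
A' = {2, 4, 5, 6, 7, 8, 9, 10, 11, 12, 13, 14, 15, 16, 17, 18, 19}, B' = {4, 5, 7, 11, 15, 16, 17, 19}
Claimed RHS: A' ∪ B' = {2, 4, 5, 6, 7, 8, 9, 10, 11, 12, 13, 14, 15, 16, 17, 18, 19}
Identity is VALID: LHS = RHS = {2, 4, 5, 6, 7, 8, 9, 10, 11, 12, 13, 14, 15, 16, 17, 18, 19} ✓

Identity is valid. (A ∩ B)' = A' ∪ B' = {2, 4, 5, 6, 7, 8, 9, 10, 11, 12, 13, 14, 15, 16, 17, 18, 19}


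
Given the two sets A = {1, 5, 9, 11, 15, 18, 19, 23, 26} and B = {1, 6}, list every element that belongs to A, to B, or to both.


A ∪ B = all elements in A or B (or both)
A = {1, 5, 9, 11, 15, 18, 19, 23, 26}
B = {1, 6}
A ∪ B = {1, 5, 6, 9, 11, 15, 18, 19, 23, 26}

A ∪ B = {1, 5, 6, 9, 11, 15, 18, 19, 23, 26}


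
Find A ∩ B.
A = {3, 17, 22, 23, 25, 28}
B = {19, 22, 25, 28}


A ∩ B = elements in both A and B
A = {3, 17, 22, 23, 25, 28}
B = {19, 22, 25, 28}
A ∩ B = {22, 25, 28}

A ∩ B = {22, 25, 28}


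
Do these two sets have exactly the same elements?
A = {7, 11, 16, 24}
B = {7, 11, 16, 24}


Two sets are equal iff they have exactly the same elements.
A = {7, 11, 16, 24}
B = {7, 11, 16, 24}
Same elements → A = B

Yes, A = B


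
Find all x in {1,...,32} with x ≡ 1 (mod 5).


Checking each candidate:
Condition: x in {1,...,32} with x ≡ 1 (mod 5)
Result = {1, 6, 11, 16, 21, 26, 31}

{1, 6, 11, 16, 21, 26, 31}


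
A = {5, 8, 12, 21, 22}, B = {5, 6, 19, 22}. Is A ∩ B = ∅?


Disjoint means A ∩ B = ∅.
A ∩ B = {5, 22}
A ∩ B ≠ ∅, so A and B are NOT disjoint.

No, A and B are not disjoint (A ∩ B = {5, 22})


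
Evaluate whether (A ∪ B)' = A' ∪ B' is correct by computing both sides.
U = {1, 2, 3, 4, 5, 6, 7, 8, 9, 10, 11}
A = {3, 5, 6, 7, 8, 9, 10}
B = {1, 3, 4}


LHS: A ∪ B = {1, 3, 4, 5, 6, 7, 8, 9, 10}
(A ∪ B)' = U \ (A ∪ B) = {2, 11}
A' = {1, 2, 4, 11}, B' = {2, 5, 6, 7, 8, 9, 10, 11}
Claimed RHS: A' ∪ B' = {1, 2, 4, 5, 6, 7, 8, 9, 10, 11}
Identity is INVALID: LHS = {2, 11} but the RHS claimed here equals {1, 2, 4, 5, 6, 7, 8, 9, 10, 11}. The correct form is (A ∪ B)' = A' ∩ B'.

Identity is invalid: (A ∪ B)' = {2, 11} but A' ∪ B' = {1, 2, 4, 5, 6, 7, 8, 9, 10, 11}. The correct De Morgan law is (A ∪ B)' = A' ∩ B'.


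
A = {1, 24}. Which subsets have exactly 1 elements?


|A| = 2, so A has C(2,1) = 2 subsets of size 1.
Enumerate by choosing 1 elements from A at a time:
{1}, {24}

1-element subsets (2 total): {1}, {24}


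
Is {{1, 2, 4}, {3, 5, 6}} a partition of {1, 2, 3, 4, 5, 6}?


A partition requires: (1) non-empty parts, (2) pairwise disjoint, (3) union = U
Parts: {1, 2, 4}, {3, 5, 6}
Union of parts: {1, 2, 3, 4, 5, 6}
U = {1, 2, 3, 4, 5, 6}
All non-empty? True
Pairwise disjoint? True
Covers U? True

Yes, valid partition


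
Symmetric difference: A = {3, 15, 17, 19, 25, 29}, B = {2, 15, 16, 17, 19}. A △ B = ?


A △ B = (A \ B) ∪ (B \ A) = elements in exactly one of A or B
A \ B = {3, 25, 29}
B \ A = {2, 16}
A △ B = {2, 3, 16, 25, 29}

A △ B = {2, 3, 16, 25, 29}


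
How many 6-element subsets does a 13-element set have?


C(n,k) = n! / (k!(n-k)!)
C(13,6) = 13! / (6!7!)
= 1716

C(13,6) = 1716


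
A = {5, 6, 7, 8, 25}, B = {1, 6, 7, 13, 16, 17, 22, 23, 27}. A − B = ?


A \ B = elements in A but not in B
A = {5, 6, 7, 8, 25}
B = {1, 6, 7, 13, 16, 17, 22, 23, 27}
Remove from A any elements in B
A \ B = {5, 8, 25}

A \ B = {5, 8, 25}


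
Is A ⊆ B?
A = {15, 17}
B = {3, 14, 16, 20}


A ⊆ B means every element of A is in B.
Elements in A not in B: {15, 17}
So A ⊄ B.

No, A ⊄ B


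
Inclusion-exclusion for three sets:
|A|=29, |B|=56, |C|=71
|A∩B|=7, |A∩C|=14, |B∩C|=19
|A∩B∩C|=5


|A∪B∪C| = |A|+|B|+|C| - |A∩B|-|A∩C|-|B∩C| + |A∩B∩C|
= 29+56+71 - 7-14-19 + 5
= 156 - 40 + 5
= 121

|A ∪ B ∪ C| = 121


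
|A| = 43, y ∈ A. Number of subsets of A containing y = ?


Subsets of A containing y correspond to subsets of A \ {y}, which has 42 elements.
Count = 2^(n-1) = 2^42
= 4398046511104

Number of subsets containing y = 4398046511104


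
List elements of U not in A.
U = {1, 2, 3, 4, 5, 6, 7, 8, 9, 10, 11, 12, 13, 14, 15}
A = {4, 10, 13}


Aᶜ = U \ A = elements in U but not in A
U = {1, 2, 3, 4, 5, 6, 7, 8, 9, 10, 11, 12, 13, 14, 15}
A = {4, 10, 13}
Aᶜ = {1, 2, 3, 5, 6, 7, 8, 9, 11, 12, 14, 15}

Aᶜ = {1, 2, 3, 5, 6, 7, 8, 9, 11, 12, 14, 15}


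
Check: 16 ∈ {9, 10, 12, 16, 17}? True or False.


A = {9, 10, 12, 16, 17}
Checking if 16 is in A
16 is in A → True

16 ∈ A


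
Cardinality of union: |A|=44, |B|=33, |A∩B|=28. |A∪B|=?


|A ∪ B| = |A| + |B| - |A ∩ B|
= 44 + 33 - 28
= 49

|A ∪ B| = 49


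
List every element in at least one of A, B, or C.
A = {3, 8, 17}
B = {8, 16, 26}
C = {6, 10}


A ∪ B = {3, 8, 16, 17, 26}
(A ∪ B) ∪ C = {3, 6, 8, 10, 16, 17, 26}

A ∪ B ∪ C = {3, 6, 8, 10, 16, 17, 26}


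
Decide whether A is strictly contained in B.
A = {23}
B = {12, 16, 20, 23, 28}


A ⊂ B requires: A ⊆ B AND A ≠ B.
A ⊆ B? Yes
A = B? No
A ⊂ B: Yes (A is a proper subset of B)

Yes, A ⊂ B


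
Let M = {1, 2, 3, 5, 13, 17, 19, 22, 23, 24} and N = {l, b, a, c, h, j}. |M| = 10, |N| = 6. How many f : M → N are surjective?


n = |M| = 10, k = |N| = 6. Surjections via inclusion-exclusion:
S(n,k) = Σ(-1)^i × C(k,i) × (k-i)^n, i=0 to k
i=0: (-1)^0×C(6,0)×6^10 = 60466176
i=1: (-1)^1×C(6,1)×5^10 = -58593750
i=2: (-1)^2×C(6,2)×4^10 = 15728640
i=3: (-1)^3×C(6,3)×3^10 = -1180980
i=4: (-1)^4×C(6,4)×2^10 = 15360
i=5: (-1)^5×C(6,5)×1^10 = -6
i=6: (-1)^6×C(6,6)×0^10 = 0
Total = 16435440

Number of surjections = 16435440


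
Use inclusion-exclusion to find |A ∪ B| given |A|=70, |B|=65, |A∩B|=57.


|A ∪ B| = |A| + |B| - |A ∩ B|
= 70 + 65 - 57
= 78

|A ∪ B| = 78


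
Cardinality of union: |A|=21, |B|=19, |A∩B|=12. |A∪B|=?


|A ∪ B| = |A| + |B| - |A ∩ B|
= 21 + 19 - 12
= 28

|A ∪ B| = 28


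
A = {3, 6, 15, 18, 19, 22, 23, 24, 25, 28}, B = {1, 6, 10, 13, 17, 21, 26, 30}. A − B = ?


A \ B = elements in A but not in B
A = {3, 6, 15, 18, 19, 22, 23, 24, 25, 28}
B = {1, 6, 10, 13, 17, 21, 26, 30}
Remove from A any elements in B
A \ B = {3, 15, 18, 19, 22, 23, 24, 25, 28}

A \ B = {3, 15, 18, 19, 22, 23, 24, 25, 28}


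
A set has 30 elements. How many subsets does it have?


Number of subsets = 2^n
= 2^30
= 1073741824

|P(A)| = 1073741824


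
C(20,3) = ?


C(n,k) = n! / (k!(n-k)!)
C(20,3) = 20! / (3!17!)
= 1140

C(20,3) = 1140


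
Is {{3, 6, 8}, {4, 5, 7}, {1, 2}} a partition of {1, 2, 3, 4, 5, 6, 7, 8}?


A partition requires: (1) non-empty parts, (2) pairwise disjoint, (3) union = U
Parts: {3, 6, 8}, {4, 5, 7}, {1, 2}
Union of parts: {1, 2, 3, 4, 5, 6, 7, 8}
U = {1, 2, 3, 4, 5, 6, 7, 8}
All non-empty? True
Pairwise disjoint? True
Covers U? True

Yes, valid partition


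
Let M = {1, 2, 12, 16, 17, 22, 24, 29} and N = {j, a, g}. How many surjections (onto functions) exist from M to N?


n = |M| = 8, k = |N| = 3. Surjections via inclusion-exclusion:
S(n,k) = Σ(-1)^i × C(k,i) × (k-i)^n, i=0 to k
i=0: (-1)^0×C(3,0)×3^8 = 6561
i=1: (-1)^1×C(3,1)×2^8 = -768
i=2: (-1)^2×C(3,2)×1^8 = 3
i=3: (-1)^3×C(3,3)×0^8 = 0
Total = 5796

Number of surjections = 5796


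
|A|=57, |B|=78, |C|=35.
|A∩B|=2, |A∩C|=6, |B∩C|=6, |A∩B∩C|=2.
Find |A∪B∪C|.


|A∪B∪C| = |A|+|B|+|C| - |A∩B|-|A∩C|-|B∩C| + |A∩B∩C|
= 57+78+35 - 2-6-6 + 2
= 170 - 14 + 2
= 158

|A ∪ B ∪ C| = 158


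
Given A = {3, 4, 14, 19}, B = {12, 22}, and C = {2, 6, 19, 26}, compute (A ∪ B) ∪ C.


A ∪ B = {3, 4, 12, 14, 19, 22}
(A ∪ B) ∪ C = {2, 3, 4, 6, 12, 14, 19, 22, 26}

A ∪ B ∪ C = {2, 3, 4, 6, 12, 14, 19, 22, 26}


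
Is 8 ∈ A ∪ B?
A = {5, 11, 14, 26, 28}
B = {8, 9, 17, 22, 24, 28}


A = {5, 11, 14, 26, 28}, B = {8, 9, 17, 22, 24, 28}
A ∪ B = all elements in A or B
A ∪ B = {5, 8, 9, 11, 14, 17, 22, 24, 26, 28}
Checking if 8 ∈ A ∪ B
8 is in A ∪ B → True

8 ∈ A ∪ B


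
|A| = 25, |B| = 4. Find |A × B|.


|A × B| = |A| × |B|
= 25 × 4
= 100

|A × B| = 100


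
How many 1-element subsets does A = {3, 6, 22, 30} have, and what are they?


|A| = 4, so A has C(4,1) = 4 subsets of size 1.
Enumerate by choosing 1 elements from A at a time:
{3}, {6}, {22}, {30}

1-element subsets (4 total): {3}, {6}, {22}, {30}


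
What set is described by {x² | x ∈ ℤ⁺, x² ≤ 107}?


Checking each candidate:
Condition: positive perfect squares ≤ 107
Result = {1, 4, 9, 16, 25, 36, 49, 64, 81, 100}

{1, 4, 9, 16, 25, 36, 49, 64, 81, 100}


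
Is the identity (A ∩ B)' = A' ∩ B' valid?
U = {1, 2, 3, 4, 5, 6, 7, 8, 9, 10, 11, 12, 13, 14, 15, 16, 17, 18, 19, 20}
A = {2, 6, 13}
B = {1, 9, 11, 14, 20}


LHS: A ∩ B = ∅
(A ∩ B)' = U \ (A ∩ B) = {1, 2, 3, 4, 5, 6, 7, 8, 9, 10, 11, 12, 13, 14, 15, 16, 17, 18, 19, 20}
A' = {1, 3, 4, 5, 7, 8, 9, 10, 11, 12, 14, 15, 16, 17, 18, 19, 20}, B' = {2, 3, 4, 5, 6, 7, 8, 10, 12, 13, 15, 16, 17, 18, 19}
Claimed RHS: A' ∩ B' = {3, 4, 5, 7, 8, 10, 12, 15, 16, 17, 18, 19}
Identity is INVALID: LHS = {1, 2, 3, 4, 5, 6, 7, 8, 9, 10, 11, 12, 13, 14, 15, 16, 17, 18, 19, 20} but the RHS claimed here equals {3, 4, 5, 7, 8, 10, 12, 15, 16, 17, 18, 19}. The correct form is (A ∩ B)' = A' ∪ B'.

Identity is invalid: (A ∩ B)' = {1, 2, 3, 4, 5, 6, 7, 8, 9, 10, 11, 12, 13, 14, 15, 16, 17, 18, 19, 20} but A' ∩ B' = {3, 4, 5, 7, 8, 10, 12, 15, 16, 17, 18, 19}. The correct De Morgan law is (A ∩ B)' = A' ∪ B'.


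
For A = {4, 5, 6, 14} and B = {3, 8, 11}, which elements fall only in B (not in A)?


A = {4, 5, 6, 14}
B = {3, 8, 11}
Region: only in B (not in A)
Elements: {3, 8, 11}

Elements only in B (not in A): {3, 8, 11}


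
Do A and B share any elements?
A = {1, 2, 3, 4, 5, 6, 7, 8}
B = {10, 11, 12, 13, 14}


Disjoint means A ∩ B = ∅.
A ∩ B = ∅
A ∩ B = ∅, so A and B are disjoint.

No — A and B share no elements (A ∩ B = ∅), so they are disjoint


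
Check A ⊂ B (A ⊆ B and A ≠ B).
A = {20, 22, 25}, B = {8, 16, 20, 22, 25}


A ⊂ B requires: A ⊆ B AND A ≠ B.
A ⊆ B? Yes
A = B? No
A ⊂ B: Yes (A is a proper subset of B)

Yes, A ⊂ B


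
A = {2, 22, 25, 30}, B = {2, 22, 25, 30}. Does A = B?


Two sets are equal iff they have exactly the same elements.
A = {2, 22, 25, 30}
B = {2, 22, 25, 30}
Same elements → A = B

Yes, A = B


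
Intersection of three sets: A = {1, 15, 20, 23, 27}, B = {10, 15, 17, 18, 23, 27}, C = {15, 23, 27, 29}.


A ∩ B = {15, 23, 27}
(A ∩ B) ∩ C = {15, 23, 27}

A ∩ B ∩ C = {15, 23, 27}


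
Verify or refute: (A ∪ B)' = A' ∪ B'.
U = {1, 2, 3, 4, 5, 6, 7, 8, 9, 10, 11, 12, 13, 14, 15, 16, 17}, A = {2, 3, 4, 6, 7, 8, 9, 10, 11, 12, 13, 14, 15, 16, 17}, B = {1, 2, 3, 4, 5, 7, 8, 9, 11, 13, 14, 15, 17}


LHS: A ∪ B = {1, 2, 3, 4, 5, 6, 7, 8, 9, 10, 11, 12, 13, 14, 15, 16, 17}
(A ∪ B)' = U \ (A ∪ B) = ∅
A' = {1, 5}, B' = {6, 10, 12, 16}
Claimed RHS: A' ∪ B' = {1, 5, 6, 10, 12, 16}
Identity is INVALID: LHS = ∅ but the RHS claimed here equals {1, 5, 6, 10, 12, 16}. The correct form is (A ∪ B)' = A' ∩ B'.

Identity is invalid: (A ∪ B)' = ∅ but A' ∪ B' = {1, 5, 6, 10, 12, 16}. The correct De Morgan law is (A ∪ B)' = A' ∩ B'.


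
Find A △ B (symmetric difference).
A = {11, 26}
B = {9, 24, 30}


A △ B = (A \ B) ∪ (B \ A) = elements in exactly one of A or B
A \ B = {11, 26}
B \ A = {9, 24, 30}
A △ B = {9, 11, 24, 26, 30}

A △ B = {9, 11, 24, 26, 30}


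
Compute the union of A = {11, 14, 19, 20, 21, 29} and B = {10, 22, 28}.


A ∪ B = all elements in A or B (or both)
A = {11, 14, 19, 20, 21, 29}
B = {10, 22, 28}
A ∪ B = {10, 11, 14, 19, 20, 21, 22, 28, 29}

A ∪ B = {10, 11, 14, 19, 20, 21, 22, 28, 29}


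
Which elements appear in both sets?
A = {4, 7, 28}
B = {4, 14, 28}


A ∩ B = elements in both A and B
A = {4, 7, 28}
B = {4, 14, 28}
A ∩ B = {4, 28}

A ∩ B = {4, 28}


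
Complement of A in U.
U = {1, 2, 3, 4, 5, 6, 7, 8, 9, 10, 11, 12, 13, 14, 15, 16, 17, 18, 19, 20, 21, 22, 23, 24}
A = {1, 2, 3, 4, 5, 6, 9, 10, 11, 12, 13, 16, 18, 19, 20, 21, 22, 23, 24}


Aᶜ = U \ A = elements in U but not in A
U = {1, 2, 3, 4, 5, 6, 7, 8, 9, 10, 11, 12, 13, 14, 15, 16, 17, 18, 19, 20, 21, 22, 23, 24}
A = {1, 2, 3, 4, 5, 6, 9, 10, 11, 12, 13, 16, 18, 19, 20, 21, 22, 23, 24}
Aᶜ = {7, 8, 14, 15, 17}

Aᶜ = {7, 8, 14, 15, 17}


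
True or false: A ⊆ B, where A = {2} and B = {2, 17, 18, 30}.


A ⊆ B means every element of A is in B.
All elements of A are in B.
So A ⊆ B.

Yes, A ⊆ B


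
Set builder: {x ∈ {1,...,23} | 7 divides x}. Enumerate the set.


Checking each candidate:
Condition: multiples of 7 in {1,...,23}
Result = {7, 14, 21}

{7, 14, 21}


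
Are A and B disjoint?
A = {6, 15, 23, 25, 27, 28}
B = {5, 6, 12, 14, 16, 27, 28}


Disjoint means A ∩ B = ∅.
A ∩ B = {6, 27, 28}
A ∩ B ≠ ∅, so A and B are NOT disjoint.

No, A and B are not disjoint (A ∩ B = {6, 27, 28})


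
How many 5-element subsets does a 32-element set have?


C(n,k) = n! / (k!(n-k)!)
C(32,5) = 32! / (5!27!)
= 201376

C(32,5) = 201376


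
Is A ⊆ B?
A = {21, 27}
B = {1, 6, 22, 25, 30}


A ⊆ B means every element of A is in B.
Elements in A not in B: {21, 27}
So A ⊄ B.

No, A ⊄ B


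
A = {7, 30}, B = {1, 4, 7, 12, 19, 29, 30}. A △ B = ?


A △ B = (A \ B) ∪ (B \ A) = elements in exactly one of A or B
A \ B = ∅
B \ A = {1, 4, 12, 19, 29}
A △ B = {1, 4, 12, 19, 29}

A △ B = {1, 4, 12, 19, 29}


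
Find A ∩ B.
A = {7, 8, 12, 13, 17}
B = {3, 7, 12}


A ∩ B = elements in both A and B
A = {7, 8, 12, 13, 17}
B = {3, 7, 12}
A ∩ B = {7, 12}

A ∩ B = {7, 12}


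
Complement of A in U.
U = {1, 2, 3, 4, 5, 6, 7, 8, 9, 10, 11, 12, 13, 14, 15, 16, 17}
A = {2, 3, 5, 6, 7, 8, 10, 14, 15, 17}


Aᶜ = U \ A = elements in U but not in A
U = {1, 2, 3, 4, 5, 6, 7, 8, 9, 10, 11, 12, 13, 14, 15, 16, 17}
A = {2, 3, 5, 6, 7, 8, 10, 14, 15, 17}
Aᶜ = {1, 4, 9, 11, 12, 13, 16}

Aᶜ = {1, 4, 9, 11, 12, 13, 16}


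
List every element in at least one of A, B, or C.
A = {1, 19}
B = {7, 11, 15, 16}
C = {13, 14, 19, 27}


A ∪ B = {1, 7, 11, 15, 16, 19}
(A ∪ B) ∪ C = {1, 7, 11, 13, 14, 15, 16, 19, 27}

A ∪ B ∪ C = {1, 7, 11, 13, 14, 15, 16, 19, 27}


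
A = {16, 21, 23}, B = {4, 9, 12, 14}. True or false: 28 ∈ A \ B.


A = {16, 21, 23}, B = {4, 9, 12, 14}
A \ B = elements in A but not in B
A \ B = {16, 21, 23}
Checking if 28 ∈ A \ B
28 is not in A \ B → False

28 ∉ A \ B


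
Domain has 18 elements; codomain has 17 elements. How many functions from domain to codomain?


Each of |A| = 18 inputs maps to any of |B| = 17 outputs.
# functions = |B|^|A| = 17^18
= 14063084452067724991009

Number of functions = 14063084452067724991009


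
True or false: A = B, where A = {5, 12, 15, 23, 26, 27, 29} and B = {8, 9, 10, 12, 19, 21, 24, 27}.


Two sets are equal iff they have exactly the same elements.
A = {5, 12, 15, 23, 26, 27, 29}
B = {8, 9, 10, 12, 19, 21, 24, 27}
Differences: {5, 8, 9, 10, 15, 19, 21, 23, 24, 26, 29}
A ≠ B

No, A ≠ B


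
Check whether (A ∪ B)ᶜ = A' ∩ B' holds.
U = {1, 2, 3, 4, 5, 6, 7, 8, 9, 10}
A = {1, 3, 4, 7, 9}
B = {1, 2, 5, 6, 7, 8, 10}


LHS: A ∪ B = {1, 2, 3, 4, 5, 6, 7, 8, 9, 10}
(A ∪ B)' = U \ (A ∪ B) = ∅
A' = {2, 5, 6, 8, 10}, B' = {3, 4, 9}
Claimed RHS: A' ∩ B' = ∅
Identity is VALID: LHS = RHS = ∅ ✓

Identity is valid. (A ∪ B)' = A' ∩ B' = ∅


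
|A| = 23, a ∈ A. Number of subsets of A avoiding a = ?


Subsets of A avoiding a are subsets of A \ {a}, which has 22 elements.
Count = 2^(n-1) = 2^22
= 4194304

Number of subsets avoiding a = 4194304


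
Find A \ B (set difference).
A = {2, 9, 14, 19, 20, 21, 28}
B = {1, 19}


A \ B = elements in A but not in B
A = {2, 9, 14, 19, 20, 21, 28}
B = {1, 19}
Remove from A any elements in B
A \ B = {2, 9, 14, 20, 21, 28}

A \ B = {2, 9, 14, 20, 21, 28}


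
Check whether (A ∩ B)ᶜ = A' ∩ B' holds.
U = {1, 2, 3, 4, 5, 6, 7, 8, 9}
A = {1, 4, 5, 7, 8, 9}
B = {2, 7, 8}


LHS: A ∩ B = {7, 8}
(A ∩ B)' = U \ (A ∩ B) = {1, 2, 3, 4, 5, 6, 9}
A' = {2, 3, 6}, B' = {1, 3, 4, 5, 6, 9}
Claimed RHS: A' ∩ B' = {3, 6}
Identity is INVALID: LHS = {1, 2, 3, 4, 5, 6, 9} but the RHS claimed here equals {3, 6}. The correct form is (A ∩ B)' = A' ∪ B'.

Identity is invalid: (A ∩ B)' = {1, 2, 3, 4, 5, 6, 9} but A' ∩ B' = {3, 6}. The correct De Morgan law is (A ∩ B)' = A' ∪ B'.


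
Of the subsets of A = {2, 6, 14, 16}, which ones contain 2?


A subset of A contains 2 iff the remaining 3 elements form any subset of A \ {2}.
Count: 2^(n-1) = 2^3 = 8
Subsets containing 2: {2}, {2, 6}, {2, 14}, {2, 16}, {2, 6, 14}, {2, 6, 16}, {2, 14, 16}, {2, 6, 14, 16}

Subsets containing 2 (8 total): {2}, {2, 6}, {2, 14}, {2, 16}, {2, 6, 14}, {2, 6, 16}, {2, 14, 16}, {2, 6, 14, 16}


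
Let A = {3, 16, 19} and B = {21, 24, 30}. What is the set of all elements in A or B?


A ∪ B = all elements in A or B (or both)
A = {3, 16, 19}
B = {21, 24, 30}
A ∪ B = {3, 16, 19, 21, 24, 30}

A ∪ B = {3, 16, 19, 21, 24, 30}


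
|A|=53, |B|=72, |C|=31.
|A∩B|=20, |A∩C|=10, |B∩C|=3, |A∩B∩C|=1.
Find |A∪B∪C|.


|A∪B∪C| = |A|+|B|+|C| - |A∩B|-|A∩C|-|B∩C| + |A∩B∩C|
= 53+72+31 - 20-10-3 + 1
= 156 - 33 + 1
= 124

|A ∪ B ∪ C| = 124


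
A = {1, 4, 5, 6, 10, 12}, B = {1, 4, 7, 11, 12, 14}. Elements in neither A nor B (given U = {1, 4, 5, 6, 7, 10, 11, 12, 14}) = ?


A = {1, 4, 5, 6, 10, 12}
B = {1, 4, 7, 11, 12, 14}
Region: in neither A nor B (given U = {1, 4, 5, 6, 7, 10, 11, 12, 14})
Elements: ∅

Elements in neither A nor B (given U = {1, 4, 5, 6, 7, 10, 11, 12, 14}): ∅


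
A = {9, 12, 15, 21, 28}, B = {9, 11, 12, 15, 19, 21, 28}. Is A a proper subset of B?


A ⊂ B requires: A ⊆ B AND A ≠ B.
A ⊆ B? Yes
A = B? No
A ⊂ B: Yes (A is a proper subset of B)

Yes, A ⊂ B


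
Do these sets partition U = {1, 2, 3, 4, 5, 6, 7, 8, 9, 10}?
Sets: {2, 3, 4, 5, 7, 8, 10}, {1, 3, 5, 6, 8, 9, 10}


A partition requires: (1) non-empty parts, (2) pairwise disjoint, (3) union = U
Parts: {2, 3, 4, 5, 7, 8, 10}, {1, 3, 5, 6, 8, 9, 10}
Union of parts: {1, 2, 3, 4, 5, 6, 7, 8, 9, 10}
U = {1, 2, 3, 4, 5, 6, 7, 8, 9, 10}
All non-empty? True
Pairwise disjoint? False
Covers U? True

No, not a valid partition


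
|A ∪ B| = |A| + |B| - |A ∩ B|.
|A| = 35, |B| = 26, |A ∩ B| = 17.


|A ∪ B| = |A| + |B| - |A ∩ B|
= 35 + 26 - 17
= 44

|A ∪ B| = 44


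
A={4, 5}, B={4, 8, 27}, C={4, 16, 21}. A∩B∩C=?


A ∩ B = {4}
(A ∩ B) ∩ C = {4}

A ∩ B ∩ C = {4}


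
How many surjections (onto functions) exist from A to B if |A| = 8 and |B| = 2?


n = |A| = 8, k = |B| = 2. Surjections via inclusion-exclusion:
S(n,k) = Σ(-1)^i × C(k,i) × (k-i)^n, i=0 to k
i=0: (-1)^0×C(2,0)×2^8 = 256
i=1: (-1)^1×C(2,1)×1^8 = -2
i=2: (-1)^2×C(2,2)×0^8 = 0
Total = 254

Number of surjections = 254


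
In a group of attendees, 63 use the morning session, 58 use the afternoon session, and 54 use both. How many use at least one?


|A ∪ B| = |A| + |B| - |A ∩ B|
= 63 + 58 - 54
= 67

|A ∪ B| = 67


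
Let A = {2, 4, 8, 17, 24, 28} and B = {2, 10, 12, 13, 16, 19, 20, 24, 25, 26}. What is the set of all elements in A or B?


A ∪ B = all elements in A or B (or both)
A = {2, 4, 8, 17, 24, 28}
B = {2, 10, 12, 13, 16, 19, 20, 24, 25, 26}
A ∪ B = {2, 4, 8, 10, 12, 13, 16, 17, 19, 20, 24, 25, 26, 28}

A ∪ B = {2, 4, 8, 10, 12, 13, 16, 17, 19, 20, 24, 25, 26, 28}


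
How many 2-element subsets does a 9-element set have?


C(n,k) = n! / (k!(n-k)!)
C(9,2) = 9! / (2!7!)
= 36

C(9,2) = 36


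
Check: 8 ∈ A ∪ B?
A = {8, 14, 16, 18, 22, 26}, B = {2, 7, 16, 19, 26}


A = {8, 14, 16, 18, 22, 26}, B = {2, 7, 16, 19, 26}
A ∪ B = all elements in A or B
A ∪ B = {2, 7, 8, 14, 16, 18, 19, 22, 26}
Checking if 8 ∈ A ∪ B
8 is in A ∪ B → True

8 ∈ A ∪ B


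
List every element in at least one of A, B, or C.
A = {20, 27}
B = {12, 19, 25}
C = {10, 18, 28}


A ∪ B = {12, 19, 20, 25, 27}
(A ∪ B) ∪ C = {10, 12, 18, 19, 20, 25, 27, 28}

A ∪ B ∪ C = {10, 12, 18, 19, 20, 25, 27, 28}


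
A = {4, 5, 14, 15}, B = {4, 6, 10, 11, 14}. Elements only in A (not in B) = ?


A = {4, 5, 14, 15}
B = {4, 6, 10, 11, 14}
Region: only in A (not in B)
Elements: {5, 15}

Elements only in A (not in B): {5, 15}


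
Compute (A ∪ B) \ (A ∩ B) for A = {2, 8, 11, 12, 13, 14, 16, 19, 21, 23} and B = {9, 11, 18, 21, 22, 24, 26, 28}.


A △ B = (A \ B) ∪ (B \ A) = elements in exactly one of A or B
A \ B = {2, 8, 12, 13, 14, 16, 19, 23}
B \ A = {9, 18, 22, 24, 26, 28}
A △ B = {2, 8, 9, 12, 13, 14, 16, 18, 19, 22, 23, 24, 26, 28}

A △ B = {2, 8, 9, 12, 13, 14, 16, 18, 19, 22, 23, 24, 26, 28}


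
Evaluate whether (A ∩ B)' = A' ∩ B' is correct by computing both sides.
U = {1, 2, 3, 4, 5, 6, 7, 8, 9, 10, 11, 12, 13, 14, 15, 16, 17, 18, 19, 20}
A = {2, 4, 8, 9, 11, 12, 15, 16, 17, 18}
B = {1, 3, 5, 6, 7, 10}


LHS: A ∩ B = ∅
(A ∩ B)' = U \ (A ∩ B) = {1, 2, 3, 4, 5, 6, 7, 8, 9, 10, 11, 12, 13, 14, 15, 16, 17, 18, 19, 20}
A' = {1, 3, 5, 6, 7, 10, 13, 14, 19, 20}, B' = {2, 4, 8, 9, 11, 12, 13, 14, 15, 16, 17, 18, 19, 20}
Claimed RHS: A' ∩ B' = {13, 14, 19, 20}
Identity is INVALID: LHS = {1, 2, 3, 4, 5, 6, 7, 8, 9, 10, 11, 12, 13, 14, 15, 16, 17, 18, 19, 20} but the RHS claimed here equals {13, 14, 19, 20}. The correct form is (A ∩ B)' = A' ∪ B'.

Identity is invalid: (A ∩ B)' = {1, 2, 3, 4, 5, 6, 7, 8, 9, 10, 11, 12, 13, 14, 15, 16, 17, 18, 19, 20} but A' ∩ B' = {13, 14, 19, 20}. The correct De Morgan law is (A ∩ B)' = A' ∪ B'.


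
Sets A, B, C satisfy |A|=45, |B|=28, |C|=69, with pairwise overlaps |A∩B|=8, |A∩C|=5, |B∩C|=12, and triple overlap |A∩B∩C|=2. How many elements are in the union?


|A∪B∪C| = |A|+|B|+|C| - |A∩B|-|A∩C|-|B∩C| + |A∩B∩C|
= 45+28+69 - 8-5-12 + 2
= 142 - 25 + 2
= 119

|A ∪ B ∪ C| = 119


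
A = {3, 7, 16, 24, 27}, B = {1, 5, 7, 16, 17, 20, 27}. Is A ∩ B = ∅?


Disjoint means A ∩ B = ∅.
A ∩ B = {7, 16, 27}
A ∩ B ≠ ∅, so A and B are NOT disjoint.

No, A and B are not disjoint (A ∩ B = {7, 16, 27})


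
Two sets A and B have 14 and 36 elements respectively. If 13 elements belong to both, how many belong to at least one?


|A ∪ B| = |A| + |B| - |A ∩ B|
= 14 + 36 - 13
= 37

|A ∪ B| = 37
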